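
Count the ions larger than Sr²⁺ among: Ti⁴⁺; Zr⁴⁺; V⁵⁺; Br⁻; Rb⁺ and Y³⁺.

Electron counts and nuclear charges: V⁵⁺: 18 e⁻, Z=23, Ti⁴⁺: 18 e⁻, Z=22, Zr⁴⁺: 36 e⁻, Z=40, Y³⁺: 36 e⁻, Z=39, Sr²⁺: 36 e⁻, Z=38, Rb⁺: 36 e⁻, Z=37, Br⁻: 36 e⁻, Z=35. V⁵⁺ < Ti⁴⁺ (isoelectronic, higher Z=23 is smaller); Ti⁴⁺ < Zr⁴⁺ (same group, period 4 vs 5); Zr⁴⁺ < Y³⁺ (isoelectronic, higher Z=40 is smaller); Y³⁺ < Sr²⁺ (isoelectronic, higher Z=39 is smaller); Sr²⁺ < Rb⁺ (isoelectronic, higher Z=38 is smaller); Rb⁺ < Br⁻ (isoelectronic, higher Z=37 is smaller).
Relative to Sr²⁺, the ions that are larger are Rb⁺, Br⁻. So 2 are larger.

2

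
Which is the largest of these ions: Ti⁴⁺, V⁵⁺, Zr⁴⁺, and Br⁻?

Br⁻

V⁵⁺: 18 e⁻, Z=23, Ti⁴⁺: 18 e⁻, Z=22, Zr⁴⁺: 36 e⁻, Z=40, Br⁻: 36 e⁻, Z=35. V⁵⁺ < Ti⁴⁺ (isoelectronic, higher Z=23 is smaller); Ti⁴⁺ < Zr⁴⁺ (same group, period 4 vs 5); Zr⁴⁺ < Br⁻ (isoelectronic, higher Z=40 is smaller).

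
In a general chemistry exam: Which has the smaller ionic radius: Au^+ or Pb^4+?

Each ion has 78 electrons. The ranking follows nuclear charge in reverse — greater Z gives a smaller radius. Pb^4+ (Z=82), Au^+ (Z=79).

Pb^4+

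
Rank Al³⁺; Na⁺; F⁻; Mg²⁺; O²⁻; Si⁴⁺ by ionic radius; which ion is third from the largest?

Na⁺

All of these have 10 electrons (isoelectronic). With the same electron cloud, the ion with the most protons pulls it in tightest. Nuclear charges: Si⁴⁺ (Z=14), Al³⁺ (Z=13), Mg²⁺ (Z=12), Na⁺ (Z=11), F⁻ (Z=9), O²⁻ (Z=8). Highest Z is smallest.
Full ascending order: Si⁴⁺ < Al³⁺ < Mg²⁺ < Na⁺ < F⁻ < O²⁻. Counting from the largest, position 3 is Na⁺.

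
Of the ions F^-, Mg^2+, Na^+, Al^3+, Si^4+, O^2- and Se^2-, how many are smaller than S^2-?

6

First list Z and electron count for each: Si^4+ (Z=14, 10 e⁻), Al^3+ (Z=13, 10 e⁻), Mg^2+ (Z=12, 10 e⁻), Na^+ (Z=11, 10 e⁻), F^- (Z=9, 10 e⁻), O^2- (Z=8, 10 e⁻), S^2- (Z=16, 18 e⁻), Se^2- (Z=34, 36 e⁻). Si^4+ < Al^3+ (isoelectronic, higher Z=14 is smaller); Al^3+ < Mg^2+ (both 10 e⁻, Z=13>12); Mg^2+ < Na^+ (both 10 e⁻, Z=12>11); Na^+ < F^- (isoelectronic, higher Z=11 is smaller); F^- < O^2- (both 10 e⁻, Z=9>8); O^2- < S^2- (same group, period 2 vs 3); S^2- < Se^2- (same group, 1 shell fewer).
Overall: Si^4+ < Al^3+ < Mg^2+ < Na^+ < F^- < O^2- < S^2- < Se^2-. S^2- has 6 below it and 1 above. Count: 6.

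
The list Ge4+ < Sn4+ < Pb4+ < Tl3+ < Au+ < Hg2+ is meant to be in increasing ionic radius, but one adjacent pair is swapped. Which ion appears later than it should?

Compare adjacent ions: both have 78 electrons but Z(Hg)=80 > Z(Au)=79, so Hg2+ should be the smaller of the two — yet in this increasing list Au+ sits before Hg2+. Nothing else is reversed, so Hg2+ should move one place to the left.

Hg2+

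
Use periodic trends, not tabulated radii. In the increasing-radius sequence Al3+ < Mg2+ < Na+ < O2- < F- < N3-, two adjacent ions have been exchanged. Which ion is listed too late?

F-

The pair O2-, F- is the wrong way round — they are isoelectronic (10 e⁻) and F has more protons than O (9 vs 8), making F- smaller. All other adjacent pairs agree with periodic trends, so F- is the misplaced ion.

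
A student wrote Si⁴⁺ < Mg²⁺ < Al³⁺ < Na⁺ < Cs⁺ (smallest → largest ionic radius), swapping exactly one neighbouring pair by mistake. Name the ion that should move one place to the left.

Scanning neighbour by neighbour, only Mg²⁺/Al³⁺ violates a trend: both have 10 electrons but Z(Al)=13 > Z(Mg)=12, so Al³⁺ should be the smaller of the two. That makes Al³⁺ the one sitting a position late relative to where it belongs.

Al³⁺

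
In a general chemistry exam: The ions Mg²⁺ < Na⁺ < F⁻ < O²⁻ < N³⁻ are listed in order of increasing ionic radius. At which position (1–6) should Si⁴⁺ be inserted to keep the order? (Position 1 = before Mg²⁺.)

Isoelectronic series (10 e⁻ each). Size is set by nuclear charge: more protons means a smaller ion. Si⁴⁺ (Z=14), Mg²⁺ (Z=12), Na⁺ (Z=11), F⁻ (Z=9), O²⁻ (Z=8), N³⁻ (Z=7).
Merged order: Si⁴⁺ < Mg²⁺ < Na⁺ < F⁻ < O²⁻ < N³⁻ — Si⁴⁺ is number 1.

1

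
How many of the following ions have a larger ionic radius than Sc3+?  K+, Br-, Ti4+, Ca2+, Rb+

Ti4+ has 18 e⁻ (Z=22), Sc3+ has 18 e⁻ (Z=21), Ca2+ has 18 e⁻ (Z=20), K+ has 18 e⁻ (Z=19), Rb+ has 36 e⁻ (Z=37), Br- has 36 e⁻ (Z=35). Ti4+ < Sc3+ (both 18 e⁻, Z=22>21); Sc3+ < Ca2+ (both 18 e⁻, Z=21>20); Ca2+ < K+ (isoelectronic, higher Z=20 is smaller); K+ < Rb+ (same group, period 4 vs 5); Rb+ < Br- (both 36 e⁻, Z=37>35).
Overall: Ti4+ < Sc3+ < Ca2+ < K+ < Rb+ < Br-. Sc3+ has 1 below it and 4 above. So 4 are larger.

4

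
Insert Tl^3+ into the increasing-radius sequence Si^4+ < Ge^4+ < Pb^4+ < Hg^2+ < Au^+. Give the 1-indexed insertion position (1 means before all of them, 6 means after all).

4

First list Z and electron count for each: Si^4+: 10 e⁻, Z=14, Ge^4+: 28 e⁻, Z=32, Pb^4+: 78 e⁻, Z=82, Tl^3+: 78 e⁻, Z=81, Hg^2+: 78 e⁻, Z=80, Au^+: 78 e⁻, Z=79. Si^4+ < Ge^4+ (same group, period 3 vs 4); Ge^4+ < Pb^4+ (same group, period 4 vs 6); Pb^4+ < Tl^3+ (both 78 e⁻, Z=82>81); Tl^3+ < Hg^2+ (both 78 e⁻, Z=81>80); Hg^2+ < Au^+ (both 78 e⁻, Z=80>79).
With Tl^3+ included the full order is Si^4+ < Ge^4+ < Pb^4+ < Tl^3+ < Hg^2+ < Au^+, so it takes position 4.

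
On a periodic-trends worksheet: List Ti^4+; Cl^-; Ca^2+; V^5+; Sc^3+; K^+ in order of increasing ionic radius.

These species are isoelectronic with 18 electrons. The only difference is the number of protons: V^5+ (Z=23), Ti^4+ (Z=22), Sc^3+ (Z=21), Ca^2+ (Z=20), K^+ (Z=19), Cl^- (Z=17). The strongest nuclear pull (V^5+) gives the smallest ion.

V^5+ < Ti^4+ < Sc^3+ < Ca^2+ < K^+ < Cl^-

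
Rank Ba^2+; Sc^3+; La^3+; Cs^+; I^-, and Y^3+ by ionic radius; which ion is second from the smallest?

Y^3+

Tabulating Z and e⁻: Sc^3+ has 18 e⁻ (Z=21), Y^3+ has 36 e⁻ (Z=39), La^3+ has 54 e⁻ (Z=57), Ba^2+ has 54 e⁻ (Z=56), Cs^+ has 54 e⁻ (Z=55), I^- has 54 e⁻ (Z=53). Sc^3+ < Y^3+ (same group, period 4 vs 5); Y^3+ < La^3+ (same group, 1 shell fewer); La^3+ < Ba^2+ (isoelectronic, higher Z=57 is smaller); Ba^2+ < Cs^+ (both 54 e⁻, Z=56>55); Cs^+ < I^- (isoelectronic, higher Z=55 is smaller).
That gives Sc^3+ < Y^3+ < La^3+ < Ba^2+ < Cs^+ < I^-. From the smallest end, number 2 is Y^3+.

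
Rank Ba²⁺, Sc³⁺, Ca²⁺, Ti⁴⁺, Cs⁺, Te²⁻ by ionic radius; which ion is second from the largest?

Electron counts and nuclear charges: Ti⁴⁺ has 18 e⁻ (Z=22), Sc³⁺ has 18 e⁻ (Z=21), Ca²⁺ has 18 e⁻ (Z=20), Ba²⁺ has 54 e⁻ (Z=56), Cs⁺ has 54 e⁻ (Z=55), Te²⁻ has 54 e⁻ (Z=52). Ti⁴⁺ < Sc³⁺ (isoelectronic, higher Z=22 is smaller); Sc³⁺ < Ca²⁺ (both 18 e⁻, Z=21>20); Ca²⁺ < Ba²⁺ (same group, 2 shells fewer); Ba²⁺ < Cs⁺ (isoelectronic, higher Z=56 is smaller); Cs⁺ < Te²⁻ (both 54 e⁻, Z=55>52).
So the order is Ti⁴⁺ < Sc³⁺ < Ca²⁺ < Ba²⁺ < Cs⁺ < Te²⁻; the 2nd-largest ion is Cs⁺.

Cs⁺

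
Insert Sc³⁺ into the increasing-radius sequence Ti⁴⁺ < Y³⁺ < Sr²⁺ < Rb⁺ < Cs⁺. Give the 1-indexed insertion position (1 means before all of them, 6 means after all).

2

First list Z and electron count for each: Ti⁴⁺: 18 e⁻, Z=22, Sc³⁺: 18 e⁻, Z=21, Y³⁺: 36 e⁻, Z=39, Sr²⁺: 36 e⁻, Z=38, Rb⁺: 36 e⁻, Z=37, Cs⁺: 54 e⁻, Z=55. Ti⁴⁺ < Sc³⁺ (isoelectronic, higher Z=22 is smaller); Sc³⁺ < Y³⁺ (same group, 1 shell fewer); Y³⁺ < Sr²⁺ (isoelectronic, higher Z=39 is smaller); Sr²⁺ < Rb⁺ (isoelectronic, higher Z=38 is smaller); Rb⁺ < Cs⁺ (same group, 1 shell fewer).
With Sc³⁺ included the full order is Ti⁴⁺ < Sc³⁺ < Y³⁺ < Sr²⁺ < Rb⁺ < Cs⁺, so it takes position 2.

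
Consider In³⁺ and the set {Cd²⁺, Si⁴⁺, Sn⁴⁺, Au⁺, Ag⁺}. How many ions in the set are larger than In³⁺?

Work out protons and electrons: Si⁴⁺: 10 e⁻, Z=14, Sn⁴⁺: 46 e⁻, Z=50, In³⁺: 46 e⁻, Z=49, Cd²⁺: 46 e⁻, Z=48, Ag⁺: 46 e⁻, Z=47, Au⁺: 78 e⁻, Z=79. Si⁴⁺ < Sn⁴⁺ (same group, period 3 vs 5); Sn⁴⁺ < In³⁺ (both 46 e⁻, Z=50>49); In³⁺ < Cd²⁺ (both 46 e⁻, Z=49>48); Cd²⁺ < Ag⁺ (isoelectronic, higher Z=48 is smaller); Ag⁺ < Au⁺ (same group, period 5 vs 6).
Relative to In³⁺, the ions that are larger are Cd²⁺, Ag⁺, Au⁺. Count: 3.

3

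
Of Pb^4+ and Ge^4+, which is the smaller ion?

Ge^4+

These ions sit in one column with identical charge. Each step down the periodic table adds a principal shell, increasing the radius.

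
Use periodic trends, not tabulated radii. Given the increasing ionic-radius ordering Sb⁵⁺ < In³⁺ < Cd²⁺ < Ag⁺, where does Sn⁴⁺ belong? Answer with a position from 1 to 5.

2

These species are isoelectronic with 46 electrons. The only difference is the number of protons: Sb⁵⁺ (Z=51), Sn⁴⁺ (Z=50), In³⁺ (Z=49), Cd²⁺ (Z=48), Ag⁺ (Z=47). The strongest nuclear pull (Sb⁵⁺) gives the smallest ion.
Putting Sn⁴⁺ in gives Sb⁵⁺ < Sn⁴⁺ < In³⁺ < Cd²⁺ < Ag⁺; it lands at slot 2.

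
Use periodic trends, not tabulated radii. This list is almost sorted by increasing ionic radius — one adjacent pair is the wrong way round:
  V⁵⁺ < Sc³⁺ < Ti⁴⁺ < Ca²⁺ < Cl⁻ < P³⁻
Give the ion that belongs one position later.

Sc³⁺

Scanning neighbour by neighbour, only Sc³⁺/Ti⁴⁺ violates a trend: Ti⁴⁺ and Sc³⁺ share 18 electrons; the higher nuclear charge on Ti (Z=22) contracts it more, so Ti⁴⁺ < Sc³⁺. That makes Sc³⁺ the one sitting a position early relative to where it belongs.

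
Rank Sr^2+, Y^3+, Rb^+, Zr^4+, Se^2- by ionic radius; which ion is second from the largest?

Rb^+

These species are isoelectronic with 36 electrons. The only difference is the number of protons: Zr^4+ (Z=40), Y^3+ (Z=39), Sr^2+ (Z=38), Rb^+ (Z=37), Se^2- (Z=34). The strongest nuclear pull (Zr^4+) gives the smallest ion.
So the order is Zr^4+ < Y^3+ < Sr^2+ < Rb^+ < Se^2-; the 2nd-largest ion is Rb^+.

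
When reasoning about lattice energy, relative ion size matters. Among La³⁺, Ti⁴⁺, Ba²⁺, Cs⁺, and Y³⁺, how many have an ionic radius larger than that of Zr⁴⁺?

4

Ti⁴⁺: 18 e⁻, Z=22, Zr⁴⁺: 36 e⁻, Z=40, Y³⁺: 36 e⁻, Z=39, La³⁺: 54 e⁻, Z=57, Ba²⁺: 54 e⁻, Z=56, Cs⁺: 54 e⁻, Z=55. Ti⁴⁺ < Zr⁴⁺ (same group, period 4 vs 5); Zr⁴⁺ < Y³⁺ (isoelectronic, higher Z=40 is smaller); Y³⁺ < La³⁺ (same group, 1 shell fewer); La³⁺ < Ba²⁺ (isoelectronic, higher Z=57 is smaller); Ba²⁺ < Cs⁺ (isoelectronic, higher Z=56 is smaller).
Overall: Ti⁴⁺ < Zr⁴⁺ < Y³⁺ < La³⁺ < Ba²⁺ < Cs⁺. Zr⁴⁺ has 1 below it and 4 above. Count: 4.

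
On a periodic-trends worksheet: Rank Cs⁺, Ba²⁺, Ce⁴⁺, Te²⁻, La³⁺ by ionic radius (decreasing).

Te²⁻ > Cs⁺ > Ba²⁺ > La³⁺ > Ce⁴⁺

These species are isoelectronic with 54 electrons. The only difference is the number of protons: Ce⁴⁺ (Z=58), La³⁺ (Z=57), Ba²⁺ (Z=56), Cs⁺ (Z=55), Te²⁻ (Z=52). The strongest nuclear pull (Ce⁴⁺) gives the smallest ion.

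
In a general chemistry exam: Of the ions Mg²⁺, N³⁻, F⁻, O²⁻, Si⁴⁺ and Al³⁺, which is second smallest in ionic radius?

Al³⁺

Isoelectronic series (10 e⁻ each). Size is set by nuclear charge: more protons means a smaller ion. Si⁴⁺ (Z=14), Al³⁺ (Z=13), Mg²⁺ (Z=12), F⁻ (Z=9), O²⁻ (Z=8), N³⁻ (Z=7).
So the order is Si⁴⁺ < Al³⁺ < Mg²⁺ < F⁻ < O²⁻ < N³⁻; the 2nd-smallest ion is Al³⁺.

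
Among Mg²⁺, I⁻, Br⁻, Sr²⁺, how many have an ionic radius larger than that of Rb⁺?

Electron counts and nuclear charges: Mg²⁺: 10 e⁻, Z=12, Sr²⁺: 36 e⁻, Z=38, Rb⁺: 36 e⁻, Z=37, Br⁻: 36 e⁻, Z=35, I⁻: 54 e⁻, Z=53. Mg²⁺ < Sr²⁺ (same group, period 3 vs 5); Sr²⁺ < Rb⁺ (isoelectronic, higher Z=38 is smaller); Rb⁺ < Br⁻ (isoelectronic, higher Z=37 is smaller); Br⁻ < I⁻ (same group, 1 shell fewer).
Placing each against Rb⁺: smaller — Mg²⁺, Sr²⁺; larger — Br⁻, I⁻. So 2 are larger.

2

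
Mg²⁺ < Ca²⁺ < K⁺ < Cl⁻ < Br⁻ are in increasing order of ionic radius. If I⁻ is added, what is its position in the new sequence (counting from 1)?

First list Z and electron count for each: Mg²⁺: 10 e⁻, Z=12, Ca²⁺: 18 e⁻, Z=20, K⁺: 18 e⁻, Z=19, Cl⁻: 18 e⁻, Z=17, Br⁻: 36 e⁻, Z=35, I⁻: 54 e⁻, Z=53. Mg²⁺ < Ca²⁺ (same group, period 3 vs 4); Ca²⁺ < K⁺ (isoelectronic, higher Z=20 is smaller); K⁺ < Cl⁻ (isoelectronic, higher Z=19 is smaller); Cl⁻ < Br⁻ (same group, period 3 vs 4); Br⁻ < I⁻ (same group, period 4 vs 5).
Merged order: Mg²⁺ < Ca²⁺ < K⁺ < Cl⁻ < Br⁻ < I⁻ — I⁻ is number 6.

6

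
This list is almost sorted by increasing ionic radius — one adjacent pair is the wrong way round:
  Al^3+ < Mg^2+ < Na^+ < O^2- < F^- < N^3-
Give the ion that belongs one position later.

O^2-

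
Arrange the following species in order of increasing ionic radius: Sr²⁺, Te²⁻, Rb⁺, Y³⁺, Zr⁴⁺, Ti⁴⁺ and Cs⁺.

Work out protons and electrons: Ti⁴⁺ (Z=22, 18 e⁻), Zr⁴⁺ (Z=40, 36 e⁻), Y³⁺ (Z=39, 36 e⁻), Sr²⁺ (Z=38, 36 e⁻), Rb⁺ (Z=37, 36 e⁻), Cs⁺ (Z=55, 54 e⁻), Te²⁻ (Z=52, 54 e⁻). Ti⁴⁺ < Zr⁴⁺ (same group, period 4 vs 5); Zr⁴⁺ < Y³⁺ (both 36 e⁻, Z=40>39); Y³⁺ < Sr²⁺ (both 36 e⁻, Z=39>38); Sr²⁺ < Rb⁺ (isoelectronic, higher Z=38 is smaller); Rb⁺ < Cs⁺ (same group, 1 shell fewer); Cs⁺ < Te²⁻ (both 54 e⁻, Z=55>52).

Ti⁴⁺ < Zr⁴⁺ < Y³⁺ < Sr²⁺ < Rb⁺ < Cs⁺ < Te²⁻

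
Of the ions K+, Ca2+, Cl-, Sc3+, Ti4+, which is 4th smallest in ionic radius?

K+

These species are isoelectronic with 18 electrons. The only difference is the number of protons: Ti4+ (Z=22), Sc3+ (Z=21), Ca2+ (Z=20), K+ (Z=19), Cl- (Z=17). The strongest nuclear pull (Ti4+) gives the smallest ion.
Full ascending order: Ti4+ < Sc3+ < Ca2+ < K+ < Cl-. Counting from the smallest, position 4 is K+.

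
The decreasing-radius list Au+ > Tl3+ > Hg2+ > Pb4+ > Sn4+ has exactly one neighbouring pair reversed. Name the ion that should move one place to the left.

Compare adjacent ions: they are isoelectronic (78 e⁻) and Tl has more protons than Hg (81 vs 80), making Tl3+ smaller — yet in this decreasing list Tl3+ sits before Hg2+. Nothing else is reversed, so Hg2+ should move one place to the left.

Hg2+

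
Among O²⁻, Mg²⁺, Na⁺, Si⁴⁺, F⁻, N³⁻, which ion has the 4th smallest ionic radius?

F⁻

These species are isoelectronic with 10 electrons. The only difference is the number of protons: Si⁴⁺ (Z=14), Mg²⁺ (Z=12), Na⁺ (Z=11), F⁻ (Z=9), O²⁻ (Z=8), N³⁻ (Z=7). The strongest nuclear pull (Si⁴⁺) gives the smallest ion.
Ordering: Si⁴⁺ < Mg²⁺ < Na⁺ < F⁻ < O²⁻ < N³⁻. The 4th smallest is F⁻.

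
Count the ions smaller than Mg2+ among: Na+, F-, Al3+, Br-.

Electron counts and nuclear charges: Al3+: 10 e⁻, Z=13, Mg2+: 10 e⁻, Z=12, Na+: 10 e⁻, Z=11, F-: 10 e⁻, Z=9, Br-: 36 e⁻, Z=35. Al3+ < Mg2+ (both 10 e⁻, Z=13>12); Mg2+ < Na+ (both 10 e⁻, Z=12>11); Na+ < F- (both 10 e⁻, Z=11>9); F- < Br- (same group, 2 shells fewer).
Overall: Al3+ < Mg2+ < Na+ < F- < Br-. Mg2+ has 1 below it and 3 above. Count: 1.

1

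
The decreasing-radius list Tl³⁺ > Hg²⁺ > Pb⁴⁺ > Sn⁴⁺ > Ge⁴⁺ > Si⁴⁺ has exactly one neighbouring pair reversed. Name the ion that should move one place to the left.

Hg²⁺

Compare adjacent ions: Tl³⁺ and Hg²⁺ share 78 electrons; the higher nuclear charge on Tl (Z=81) contracts it more, so Tl³⁺ < Hg²⁺ — yet in this decreasing list Tl³⁺ sits before Hg²⁺. Nothing else is reversed, so Hg²⁺ should move one place to the left.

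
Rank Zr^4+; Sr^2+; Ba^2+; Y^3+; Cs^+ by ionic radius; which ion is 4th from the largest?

Y^3+

First list Z and electron count for each: Zr^4+ (Z=40, 36 e⁻), Y^3+ (Z=39, 36 e⁻), Sr^2+ (Z=38, 36 e⁻), Ba^2+ (Z=56, 54 e⁻), Cs^+ (Z=55, 54 e⁻). Zr^4+ < Y^3+ (isoelectronic, higher Z=40 is smaller); Y^3+ < Sr^2+ (isoelectronic, higher Z=39 is smaller); Sr^2+ < Ba^2+ (same group, 1 shell fewer); Ba^2+ < Cs^+ (both 54 e⁻, Z=56>55).
So the order is Zr^4+ < Y^3+ < Sr^2+ < Ba^2+ < Cs^+; the 4th-largest ion is Y^3+.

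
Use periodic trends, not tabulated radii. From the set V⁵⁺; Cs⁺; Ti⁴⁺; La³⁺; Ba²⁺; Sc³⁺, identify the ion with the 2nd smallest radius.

First list Z and electron count for each: V⁵⁺ has 18 e⁻ (Z=23), Ti⁴⁺ has 18 e⁻ (Z=22), Sc³⁺ has 18 e⁻ (Z=21), La³⁺ has 54 e⁻ (Z=57), Ba²⁺ has 54 e⁻ (Z=56), Cs⁺ has 54 e⁻ (Z=55). V⁵⁺ < Ti⁴⁺ (isoelectronic, higher Z=23 is smaller); Ti⁴⁺ < Sc³⁺ (isoelectronic, higher Z=22 is smaller); Sc³⁺ < La³⁺ (same group, period 4 vs 6); La³⁺ < Ba²⁺ (isoelectronic, higher Z=57 is smaller); Ba²⁺ < Cs⁺ (both 54 e⁻, Z=56>55).
Ordering: V⁵⁺ < Ti⁴⁺ < Sc³⁺ < La³⁺ < Ba²⁺ < Cs⁺. The 2nd smallest is Ti⁴⁺.

Ti⁴⁺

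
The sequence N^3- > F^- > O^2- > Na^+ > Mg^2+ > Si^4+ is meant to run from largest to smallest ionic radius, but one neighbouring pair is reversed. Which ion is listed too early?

Compare adjacent ions: both have 10 electrons but Z(F)=9 > Z(O)=8, so F^- should be the smaller of the two — yet in this decreasing list F^- sits before O^2-. Nothing else is reversed, so F^- should move one place to the right.

F^-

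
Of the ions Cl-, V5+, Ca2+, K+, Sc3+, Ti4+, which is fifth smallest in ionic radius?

K+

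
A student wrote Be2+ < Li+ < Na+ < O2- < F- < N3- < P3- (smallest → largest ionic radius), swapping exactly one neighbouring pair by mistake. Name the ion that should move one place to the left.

F-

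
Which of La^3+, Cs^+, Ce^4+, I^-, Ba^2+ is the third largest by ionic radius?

These species are isoelectronic with 54 electrons. The only difference is the number of protons: Ce^4+ (Z=58), La^3+ (Z=57), Ba^2+ (Z=56), Cs^+ (Z=55), I^- (Z=53). The strongest nuclear pull (Ce^4+) gives the smallest ion.
That gives Ce^4+ < La^3+ < Ba^2+ < Cs^+ < I^-. From the largest end, number 3 is Ba^2+.

Ba^2+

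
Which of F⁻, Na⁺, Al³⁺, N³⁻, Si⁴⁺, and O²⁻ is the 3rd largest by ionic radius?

F⁻

Isoelectronic series (10 e⁻ each). Size is set by nuclear charge: more protons means a smaller ion. Si⁴⁺ (Z=14), Al³⁺ (Z=13), Na⁺ (Z=11), F⁻ (Z=9), O²⁻ (Z=8), N³⁻ (Z=7).
Ordering: Si⁴⁺ < Al³⁺ < Na⁺ < F⁻ < O²⁻ < N³⁻. The 3rd largest is F⁻.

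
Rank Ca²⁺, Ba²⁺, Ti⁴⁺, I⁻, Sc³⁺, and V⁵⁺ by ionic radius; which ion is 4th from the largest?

Sc³⁺

Tabulating Z and e⁻: V⁵⁺ (Z=23, 18 e⁻), Ti⁴⁺ (Z=22, 18 e⁻), Sc³⁺ (Z=21, 18 e⁻), Ca²⁺ (Z=20, 18 e⁻), Ba²⁺ (Z=56, 54 e⁻), I⁻ (Z=53, 54 e⁻). V⁵⁺ < Ti⁴⁺ (isoelectronic, higher Z=23 is smaller); Ti⁴⁺ < Sc³⁺ (isoelectronic, higher Z=22 is smaller); Sc³⁺ < Ca²⁺ (both 18 e⁻, Z=21>20); Ca²⁺ < Ba²⁺ (same group, period 4 vs 6); Ba²⁺ < I⁻ (both 54 e⁻, Z=56>53).
Ordering: V⁵⁺ < Ti⁴⁺ < Sc³⁺ < Ca²⁺ < Ba²⁺ < I⁻. The 4th largest is Sc³⁺.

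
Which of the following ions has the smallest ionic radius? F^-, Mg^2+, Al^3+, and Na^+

All of these have 10 electrons (isoelectronic). With the same electron cloud, the ion with the most protons pulls it in tightest. Nuclear charges: Al^3+ (Z=13), Mg^2+ (Z=12), Na^+ (Z=11), F^- (Z=9). Highest Z is smallest.

Al^3+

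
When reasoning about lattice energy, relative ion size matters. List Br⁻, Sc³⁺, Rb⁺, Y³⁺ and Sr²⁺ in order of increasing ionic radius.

Electron counts and nuclear charges: Sc³⁺ (Z=21, 18 e⁻), Y³⁺ (Z=39, 36 e⁻), Sr²⁺ (Z=38, 36 e⁻), Rb⁺ (Z=37, 36 e⁻), Br⁻ (Z=35, 36 e⁻). Sc³⁺ < Y³⁺ (same group, period 4 vs 5); Y³⁺ < Sr²⁺ (isoelectronic, higher Z=39 is smaller); Sr²⁺ < Rb⁺ (isoelectronic, higher Z=38 is smaller); Rb⁺ < Br⁻ (isoelectronic, higher Z=37 is smaller).

Sc³⁺ < Y³⁺ < Sr²⁺ < Rb⁺ < Br⁻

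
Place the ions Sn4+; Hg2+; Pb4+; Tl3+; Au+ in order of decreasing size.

Au+ > Hg2+ > Tl3+ > Pb4+ > Sn4+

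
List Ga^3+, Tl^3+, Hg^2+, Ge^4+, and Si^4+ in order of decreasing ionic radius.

Tabulating Z and e⁻: Si^4+ (Z=14, 10 e⁻), Ge^4+ (Z=32, 28 e⁻), Ga^3+ (Z=31, 28 e⁻), Tl^3+ (Z=81, 78 e⁻), Hg^2+ (Z=80, 78 e⁻). Si^4+ < Ge^4+ (same group, period 3 vs 4); Ge^4+ < Ga^3+ (both 28 e⁻, Z=32>31); Ga^3+ < Tl^3+ (same group, 2 shells fewer); Tl^3+ < Hg^2+ (both 78 e⁻, Z=81>80).

Hg^2+ > Tl^3+ > Ga^3+ > Ge^4+ > Si^4+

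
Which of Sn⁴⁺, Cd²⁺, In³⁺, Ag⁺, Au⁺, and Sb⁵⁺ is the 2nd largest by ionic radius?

Ag⁺

Electron counts and nuclear charges: Sb⁵⁺: 46 e⁻, Z=51, Sn⁴⁺: 46 e⁻, Z=50, In³⁺: 46 e⁻, Z=49, Cd²⁺: 46 e⁻, Z=48, Ag⁺: 46 e⁻, Z=47, Au⁺: 78 e⁻, Z=79. Sb⁵⁺ < Sn⁴⁺ (isoelectronic, higher Z=51 is smaller); Sn⁴⁺ < In³⁺ (both 46 e⁻, Z=50>49); In³⁺ < Cd²⁺ (both 46 e⁻, Z=49>48); Cd²⁺ < Ag⁺ (isoelectronic, higher Z=48 is smaller); Ag⁺ < Au⁺ (same group, 1 shell fewer).
Full ascending order: Sb⁵⁺ < Sn⁴⁺ < In³⁺ < Cd²⁺ < Ag⁺ < Au⁺. Counting from the largest, position 2 is Ag⁺.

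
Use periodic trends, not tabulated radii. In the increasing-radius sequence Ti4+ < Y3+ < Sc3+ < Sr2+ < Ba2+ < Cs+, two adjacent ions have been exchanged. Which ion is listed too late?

Sc3+

Check each adjacent pair. Y3+ and Sc3+ are reversed: Sc3+ and Y3+ are in one column with the same charge; the lighter period-4 ion has one fewer shell and is smaller. No other neighbouring pair contradicts the periodic trends, so Sc3+ is the ion listed too late.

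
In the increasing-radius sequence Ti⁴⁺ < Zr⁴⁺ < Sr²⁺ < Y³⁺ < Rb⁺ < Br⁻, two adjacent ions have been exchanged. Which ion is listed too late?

Y³⁺

Scanning neighbour by neighbour, only Sr²⁺/Y³⁺ violates a trend: Y³⁺ and Sr²⁺ share 36 electrons; the higher nuclear charge on Y (Z=39) contracts it more, so Y³⁺ < Sr²⁺. That makes Y³⁺ the one sitting a position late relative to where it belongs.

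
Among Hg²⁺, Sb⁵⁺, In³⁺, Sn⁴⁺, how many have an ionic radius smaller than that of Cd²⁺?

Work out protons and electrons: Sb⁵⁺ has 46 e⁻ (Z=51), Sn⁴⁺ has 46 e⁻ (Z=50), In³⁺ has 46 e⁻ (Z=49), Cd²⁺ has 46 e⁻ (Z=48), Hg²⁺ has 78 e⁻ (Z=80). Sb⁵⁺ < Sn⁴⁺ (both 46 e⁻, Z=51>50); Sn⁴⁺ < In³⁺ (isoelectronic, higher Z=50 is smaller); In³⁺ < Cd²⁺ (both 46 e⁻, Z=49>48); Cd²⁺ < Hg²⁺ (same group, period 5 vs 6).
Relative to Cd²⁺, the ions that are smaller are Sb⁵⁺, Sn⁴⁺, In³⁺. That's 3.

3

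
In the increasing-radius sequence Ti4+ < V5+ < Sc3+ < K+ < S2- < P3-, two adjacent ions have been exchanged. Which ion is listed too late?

V5+

Check each adjacent pair. Ti4+ and V5+ are reversed: V5+ and Ti4+ share 18 electrons; the higher nuclear charge on V (Z=23) contracts it more, so V5+ < Ti4+. No other neighbouring pair contradicts the periodic trends, so V5+ is the ion listed too late.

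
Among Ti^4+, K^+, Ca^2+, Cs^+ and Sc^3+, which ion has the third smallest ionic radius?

Ca^2+

Work out protons and electrons: Ti^4+: 18 e⁻, Z=22, Sc^3+: 18 e⁻, Z=21, Ca^2+: 18 e⁻, Z=20, K^+: 18 e⁻, Z=19, Cs^+: 54 e⁻, Z=55. Ti^4+ < Sc^3+ (both 18 e⁻, Z=22>21); Sc^3+ < Ca^2+ (isoelectronic, higher Z=21 is smaller); Ca^2+ < K^+ (both 18 e⁻, Z=20>19); K^+ < Cs^+ (same group, 2 shells fewer).
Ordering: Ti^4+ < Sc^3+ < Ca^2+ < K^+ < Cs^+. The third smallest is Ca^2+.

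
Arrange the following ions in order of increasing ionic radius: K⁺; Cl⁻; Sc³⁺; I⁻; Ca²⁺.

Tabulating Z and e⁻: Sc³⁺: 18 e⁻, Z=21, Ca²⁺: 18 e⁻, Z=20, K⁺: 18 e⁻, Z=19, Cl⁻: 18 e⁻, Z=17, I⁻: 54 e⁻, Z=53. Sc³⁺ < Ca²⁺ (both 18 e⁻, Z=21>20); Ca²⁺ < K⁺ (isoelectronic, higher Z=20 is smaller); K⁺ < Cl⁻ (isoelectronic, higher Z=19 is smaller); Cl⁻ < I⁻ (same group, 2 shells fewer).

Sc³⁺ < Ca²⁺ < K⁺ < Cl⁻ < I⁻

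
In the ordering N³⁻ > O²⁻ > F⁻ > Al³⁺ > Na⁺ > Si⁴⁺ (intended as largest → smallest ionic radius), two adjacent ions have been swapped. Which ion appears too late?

Na⁺

Scanning neighbour by neighbour, only Al³⁺/Na⁺ violates a trend: both have 10 electrons but Z(Al)=13 > Z(Na)=11, so Al³⁺ should be the smaller of the two. That makes Na⁺ the one sitting a position late relative to where it belongs.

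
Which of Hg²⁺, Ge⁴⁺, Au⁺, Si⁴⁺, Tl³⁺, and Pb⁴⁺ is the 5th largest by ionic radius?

Ge⁴⁺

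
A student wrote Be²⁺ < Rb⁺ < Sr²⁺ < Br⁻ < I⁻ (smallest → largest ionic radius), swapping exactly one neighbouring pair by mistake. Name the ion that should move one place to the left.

Sr²⁺

Compare adjacent ions: both have 36 electrons but Z(Sr)=38 > Z(Rb)=37, so Sr²⁺ should be the smaller of the two — yet in this increasing list Rb⁺ sits before Sr²⁺. Nothing else is reversed, so Sr²⁺ should move one place to the left.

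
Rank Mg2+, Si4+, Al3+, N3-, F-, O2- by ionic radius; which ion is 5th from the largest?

Al3+

Each ion has 10 electrons. The ranking follows nuclear charge in reverse — greater Z gives a smaller radius. Si4+ (Z=14), Al3+ (Z=13), Mg2+ (Z=12), F- (Z=9), O2- (Z=8), N3- (Z=7).
That gives Si4+ < Al3+ < Mg2+ < F- < O2- < N3-. From the largest end, number 5 is Al3+.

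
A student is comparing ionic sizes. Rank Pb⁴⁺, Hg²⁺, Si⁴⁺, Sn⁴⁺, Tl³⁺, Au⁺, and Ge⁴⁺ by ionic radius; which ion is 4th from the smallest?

Pb⁴⁺

First list Z and electron count for each: Si⁴⁺ (Z=14, 10 e⁻), Ge⁴⁺ (Z=32, 28 e⁻), Sn⁴⁺ (Z=50, 46 e⁻), Pb⁴⁺ (Z=82, 78 e⁻), Tl³⁺ (Z=81, 78 e⁻), Hg²⁺ (Z=80, 78 e⁻), Au⁺ (Z=79, 78 e⁻). Si⁴⁺ < Ge⁴⁺ (same group, period 3 vs 4); Ge⁴⁺ < Sn⁴⁺ (same group, 1 shell fewer); Sn⁴⁺ < Pb⁴⁺ (same group, period 5 vs 6); Pb⁴⁺ < Tl³⁺ (isoelectronic, higher Z=82 is smaller); Tl³⁺ < Hg²⁺ (both 78 e⁻, Z=81>80); Hg²⁺ < Au⁺ (isoelectronic, higher Z=80 is smaller).
So the order is Si⁴⁺ < Ge⁴⁺ < Sn⁴⁺ < Pb⁴⁺ < Tl³⁺ < Hg²⁺ < Au⁺; the 4th-smallest ion is Pb⁴⁺.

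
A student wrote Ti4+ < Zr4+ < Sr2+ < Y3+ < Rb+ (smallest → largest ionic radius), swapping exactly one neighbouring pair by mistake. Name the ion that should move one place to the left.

Scanning neighbour by neighbour, only Sr2+/Y3+ violates a trend: Y3+ and Sr2+ share 36 electrons; the higher nuclear charge on Y (Z=39) contracts it more, so Y3+ < Sr2+. That makes Y3+ the one sitting a position late relative to where it belongs.

Y3+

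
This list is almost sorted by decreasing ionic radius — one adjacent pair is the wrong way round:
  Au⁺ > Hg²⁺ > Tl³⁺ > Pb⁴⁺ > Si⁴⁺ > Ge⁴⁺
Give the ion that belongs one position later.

The pair Si⁴⁺, Ge⁴⁺ is the wrong way round — both in group 14 with the same charge; Si⁴⁺ (period 3) has the smaller radius. All other adjacent pairs agree with periodic trends, so Si⁴⁺ is the misplaced ion.

Si⁴⁺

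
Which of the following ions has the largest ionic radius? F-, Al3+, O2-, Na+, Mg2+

O2-

Isoelectronic series (10 e⁻ each). Size is set by nuclear charge: more protons means a smaller ion. Al3+ (Z=13), Mg2+ (Z=12), Na+ (Z=11), F- (Z=9), O2- (Z=8).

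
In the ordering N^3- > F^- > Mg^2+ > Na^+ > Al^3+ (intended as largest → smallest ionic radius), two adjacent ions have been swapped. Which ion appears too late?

Na^+

Scanning neighbour by neighbour, only Mg^2+/Na^+ violates a trend: Mg^2+ and Na^+ share 10 electrons; the higher nuclear charge on Mg (Z=12) contracts it more, so Mg^2+ < Na^+. That makes Na^+ the one sitting a position late relative to where it belongs.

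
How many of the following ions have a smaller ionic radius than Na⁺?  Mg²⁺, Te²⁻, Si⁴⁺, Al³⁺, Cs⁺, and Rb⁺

3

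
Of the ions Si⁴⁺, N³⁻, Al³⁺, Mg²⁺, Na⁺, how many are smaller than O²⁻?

4

These species are isoelectronic with 10 electrons. The only difference is the number of protons: Si⁴⁺ (Z=14), Al³⁺ (Z=13), Mg²⁺ (Z=12), Na⁺ (Z=11), O²⁻ (Z=8), N³⁻ (Z=7). The strongest nuclear pull (Si⁴⁺) gives the smallest ion.
Relative to O²⁻, the ions that are smaller are Si⁴⁺, Al³⁺, Mg²⁺, Na⁺. So 4 are smaller.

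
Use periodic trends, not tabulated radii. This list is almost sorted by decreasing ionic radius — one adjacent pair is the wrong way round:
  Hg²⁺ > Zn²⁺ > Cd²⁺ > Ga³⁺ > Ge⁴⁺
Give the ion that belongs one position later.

Zn²⁺

Scanning neighbour by neighbour, only Zn²⁺/Cd²⁺ violates a trend: same group and charge — period 4 sits above period 5, so Zn²⁺ is smaller. That makes Zn²⁺ the one sitting a position early relative to where it belongs.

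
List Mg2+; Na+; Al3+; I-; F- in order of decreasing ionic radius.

I- > F- > Na+ > Mg2+ > Al3+

Tabulating Z and e⁻: Al3+: 10 e⁻, Z=13, Mg2+: 10 e⁻, Z=12, Na+: 10 e⁻, Z=11, F-: 10 e⁻, Z=9, I-: 54 e⁻, Z=53. Al3+ < Mg2+ (both 10 e⁻, Z=13>12); Mg2+ < Na+ (both 10 e⁻, Z=12>11); Na+ < F- (both 10 e⁻, Z=11>9); F- < I- (same group, period 2 vs 5).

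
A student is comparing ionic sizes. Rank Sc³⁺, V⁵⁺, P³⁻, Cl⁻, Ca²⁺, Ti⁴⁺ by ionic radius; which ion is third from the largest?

Ca²⁺

Each ion has 18 electrons. The ranking follows nuclear charge in reverse — greater Z gives a smaller radius. V⁵⁺ (Z=23), Ti⁴⁺ (Z=22), Sc³⁺ (Z=21), Ca²⁺ (Z=20), Cl⁻ (Z=17), P³⁻ (Z=15).
Ordering: V⁵⁺ < Ti⁴⁺ < Sc³⁺ < Ca²⁺ < Cl⁻ < P³⁻. The third largest is Ca²⁺.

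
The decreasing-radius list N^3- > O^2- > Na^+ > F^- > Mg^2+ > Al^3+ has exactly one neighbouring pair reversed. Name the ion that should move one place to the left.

The pair Na^+, F^- is the wrong way round — Na^+ and F^- share 10 electrons; the higher nuclear charge on Na (Z=11) contracts it more, so Na^+ < F^-. All other adjacent pairs agree with periodic trends, so F^- is the misplaced ion.

F^-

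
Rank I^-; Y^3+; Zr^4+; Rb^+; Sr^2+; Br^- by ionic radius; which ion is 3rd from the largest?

Rb^+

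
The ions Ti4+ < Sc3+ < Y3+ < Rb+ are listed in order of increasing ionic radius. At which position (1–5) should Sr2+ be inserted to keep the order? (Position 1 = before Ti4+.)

Ti4+: 18 e⁻, Z=22, Sc3+: 18 e⁻, Z=21, Y3+: 36 e⁻, Z=39, Sr2+: 36 e⁻, Z=38, Rb+: 36 e⁻, Z=37. Ti4+ < Sc3+ (both 18 e⁻, Z=22>21); Sc3+ < Y3+ (same group, 1 shell fewer); Y3+ < Sr2+ (isoelectronic, higher Z=39 is smaller); Sr2+ < Rb+ (isoelectronic, higher Z=38 is smaller).
Merged order: Ti4+ < Sc3+ < Y3+ < Sr2+ < Rb+ — Sr2+ is number 4.

4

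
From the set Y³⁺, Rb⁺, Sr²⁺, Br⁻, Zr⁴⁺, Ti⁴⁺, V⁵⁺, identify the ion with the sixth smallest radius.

Tabulating Z and e⁻: V⁵⁺ (Z=23, 18 e⁻), Ti⁴⁺ (Z=22, 18 e⁻), Zr⁴⁺ (Z=40, 36 e⁻), Y³⁺ (Z=39, 36 e⁻), Sr²⁺ (Z=38, 36 e⁻), Rb⁺ (Z=37, 36 e⁻), Br⁻ (Z=35, 36 e⁻). V⁵⁺ < Ti⁴⁺ (isoelectronic, higher Z=23 is smaller); Ti⁴⁺ < Zr⁴⁺ (same group, period 4 vs 5); Zr⁴⁺ < Y³⁺ (isoelectronic, higher Z=40 is smaller); Y³⁺ < Sr²⁺ (both 36 e⁻, Z=39>38); Sr²⁺ < Rb⁺ (both 36 e⁻, Z=38>37); Rb⁺ < Br⁻ (isoelectronic, higher Z=37 is smaller).
Full ascending order: V⁵⁺ < Ti⁴⁺ < Zr⁴⁺ < Y³⁺ < Sr²⁺ < Rb⁺ < Br⁻. Counting from the smallest, position 6 is Rb⁺.

Rb⁺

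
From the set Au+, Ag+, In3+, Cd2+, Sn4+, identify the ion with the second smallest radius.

In3+

Electron counts and nuclear charges: Sn4+: 46 e⁻, Z=50, In3+: 46 e⁻, Z=49, Cd2+: 46 e⁻, Z=48, Ag+: 46 e⁻, Z=47, Au+: 78 e⁻, Z=79. Sn4+ < In3+ (both 46 e⁻, Z=50>49); In3+ < Cd2+ (both 46 e⁻, Z=49>48); Cd2+ < Ag+ (isoelectronic, higher Z=48 is smaller); Ag+ < Au+ (same group, 1 shell fewer).
Full ascending order: Sn4+ < In3+ < Cd2+ < Ag+ < Au+. Counting from the smallest, position 2 is In3+.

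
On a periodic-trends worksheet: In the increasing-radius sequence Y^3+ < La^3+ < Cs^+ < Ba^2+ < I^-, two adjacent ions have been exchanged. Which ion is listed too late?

Ba^2+

Compare adjacent ions: they are isoelectronic (54 e⁻) and Ba has more protons than Cs (56 vs 55), making Ba^2+ smaller — yet in this increasing list Cs^+ sits before Ba^2+. Nothing else is reversed, so Ba^2+ should move one place to the left.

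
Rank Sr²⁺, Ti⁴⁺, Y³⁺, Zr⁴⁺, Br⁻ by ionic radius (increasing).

Ti⁴⁺ < Zr⁴⁺ < Y³⁺ < Sr²⁺ < Br⁻

Electron counts and nuclear charges: Ti⁴⁺ (Z=22, 18 e⁻), Zr⁴⁺ (Z=40, 36 e⁻), Y³⁺ (Z=39, 36 e⁻), Sr²⁺ (Z=38, 36 e⁻), Br⁻ (Z=35, 36 e⁻). Ti⁴⁺ < Zr⁴⁺ (same group, 1 shell fewer); Zr⁴⁺ < Y³⁺ (both 36 e⁻, Z=40>39); Y³⁺ < Sr²⁺ (isoelectronic, higher Z=39 is smaller); Sr²⁺ < Br⁻ (both 36 e⁻, Z=38>35).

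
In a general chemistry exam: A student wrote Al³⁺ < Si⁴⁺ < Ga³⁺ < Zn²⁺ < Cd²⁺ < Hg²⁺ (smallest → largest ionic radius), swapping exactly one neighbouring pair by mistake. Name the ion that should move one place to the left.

Si⁴⁺

Scanning neighbour by neighbour, only Al³⁺/Si⁴⁺ violates a trend: they are isoelectronic (10 e⁻) and Si has more protons than Al (14 vs 13), making Si⁴⁺ smaller. That makes Si⁴⁺ the one sitting a position late relative to where it belongs.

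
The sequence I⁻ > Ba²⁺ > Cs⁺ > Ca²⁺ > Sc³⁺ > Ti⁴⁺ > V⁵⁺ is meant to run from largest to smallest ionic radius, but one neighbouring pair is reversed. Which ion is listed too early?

Ba²⁺

Scanning neighbour by neighbour, only Ba²⁺/Cs⁺ violates a trend: both have 54 electrons but Z(Ba)=56 > Z(Cs)=55, so Ba²⁺ should be the smaller of the two. That makes Ba²⁺ the one sitting a position early relative to where it belongs.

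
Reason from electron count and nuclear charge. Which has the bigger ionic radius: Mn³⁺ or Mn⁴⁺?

For a single element, ionic radius drops as positive charge rises — Mn⁴⁺ < Mn³⁺.

Mn³⁺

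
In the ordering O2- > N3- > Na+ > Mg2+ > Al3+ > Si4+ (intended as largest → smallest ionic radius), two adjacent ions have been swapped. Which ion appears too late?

N3-

Compare adjacent ions: they are isoelectronic (10 e⁻) and O has more protons than N (8 vs 7), making O2- smaller — yet in this decreasing list O2- sits before N3-. Nothing else is reversed, so N3- should move one place to the left.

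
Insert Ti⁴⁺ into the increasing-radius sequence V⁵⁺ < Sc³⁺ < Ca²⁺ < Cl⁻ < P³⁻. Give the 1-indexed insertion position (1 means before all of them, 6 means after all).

These species are isoelectronic with 18 electrons. The only difference is the number of protons: V⁵⁺ (Z=23), Ti⁴⁺ (Z=22), Sc³⁺ (Z=21), Ca²⁺ (Z=20), Cl⁻ (Z=17), P³⁻ (Z=15). The strongest nuclear pull (V⁵⁺) gives the smallest ion.
With Ti⁴⁺ included the full order is V⁵⁺ < Ti⁴⁺ < Sc³⁺ < Ca²⁺ < Cl⁻ < P³⁻, so it takes position 2.

2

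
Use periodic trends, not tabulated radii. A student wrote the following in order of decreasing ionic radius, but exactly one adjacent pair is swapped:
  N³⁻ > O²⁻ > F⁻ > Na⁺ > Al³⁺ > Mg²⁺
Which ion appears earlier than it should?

Al³⁺

Compare adjacent ions: Al³⁺ and Mg²⁺ share 10 electrons; the higher nuclear charge on Al (Z=13) contracts it more, so Al³⁺ < Mg²⁺ — yet in this decreasing list Al³⁺ sits before Mg²⁺. Nothing else is reversed, so Al³⁺ should move one place to the right.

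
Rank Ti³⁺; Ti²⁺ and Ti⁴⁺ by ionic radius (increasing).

These are all Ti ions. Removing more electrons (higher positive charge) pulls the remaining electrons in closer, so Ti⁴⁺ is smallest and Ti²⁺ is largest.

Ti⁴⁺ < Ti³⁺ < Ti²⁺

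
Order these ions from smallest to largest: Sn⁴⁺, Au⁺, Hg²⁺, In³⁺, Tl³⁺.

Electron counts and nuclear charges: Sn⁴⁺: 46 e⁻, Z=50, In³⁺: 46 e⁻, Z=49, Tl³⁺: 78 e⁻, Z=81, Hg²⁺: 78 e⁻, Z=80, Au⁺: 78 e⁻, Z=79. Sn⁴⁺ < In³⁺ (isoelectronic, higher Z=50 is smaller); In³⁺ < Tl³⁺ (same group, period 5 vs 6); Tl³⁺ < Hg²⁺ (both 78 e⁻, Z=81>80); Hg²⁺ < Au⁺ (isoelectronic, higher Z=80 is smaller).

Sn⁴⁺ < In³⁺ < Tl³⁺ < Hg²⁺ < Au⁺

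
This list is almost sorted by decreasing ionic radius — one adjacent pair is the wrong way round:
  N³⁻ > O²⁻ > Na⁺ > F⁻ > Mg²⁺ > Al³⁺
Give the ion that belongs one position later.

Check each adjacent pair. Na⁺ and F⁻ are reversed: Na⁺ and F⁻ share 10 electrons; the higher nuclear charge on Na (Z=11) contracts it more, so Na⁺ < F⁻. No other neighbouring pair contradicts the periodic trends, so Na⁺ is the ion listed too early.

Na⁺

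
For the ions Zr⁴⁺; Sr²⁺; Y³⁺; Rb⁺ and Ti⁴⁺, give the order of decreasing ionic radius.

Rb⁺ > Sr²⁺ > Y³⁺ > Zr⁴⁺ > Ti⁴⁺

First list Z and electron count for each: Ti⁴⁺ (Z=22, 18 e⁻), Zr⁴⁺ (Z=40, 36 e⁻), Y³⁺ (Z=39, 36 e⁻), Sr²⁺ (Z=38, 36 e⁻), Rb⁺ (Z=37, 36 e⁻). Ti⁴⁺ < Zr⁴⁺ (same group, 1 shell fewer); Zr⁴⁺ < Y³⁺ (both 36 e⁻, Z=40>39); Y³⁺ < Sr²⁺ (both 36 e⁻, Z=39>38); Sr²⁺ < Rb⁺ (isoelectronic, higher Z=38 is smaller).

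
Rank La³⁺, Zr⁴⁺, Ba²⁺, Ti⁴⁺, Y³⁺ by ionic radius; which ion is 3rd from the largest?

Y³⁺

Work out protons and electrons: Ti⁴⁺ (Z=22, 18 e⁻), Zr⁴⁺ (Z=40, 36 e⁻), Y³⁺ (Z=39, 36 e⁻), La³⁺ (Z=57, 54 e⁻), Ba²⁺ (Z=56, 54 e⁻). Ti⁴⁺ < Zr⁴⁺ (same group, period 4 vs 5); Zr⁴⁺ < Y³⁺ (isoelectronic, higher Z=40 is smaller); Y³⁺ < La³⁺ (same group, period 5 vs 6); La³⁺ < Ba²⁺ (both 54 e⁻, Z=57>56).
So the order is Ti⁴⁺ < Zr⁴⁺ < Y³⁺ < La³⁺ < Ba²⁺; the 3rd-largest ion is Y³⁺.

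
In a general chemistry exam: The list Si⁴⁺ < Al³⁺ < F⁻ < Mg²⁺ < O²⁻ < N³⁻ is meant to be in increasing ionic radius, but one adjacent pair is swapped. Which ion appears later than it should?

Mg²⁺

The pair F⁻, Mg²⁺ is the wrong way round — Mg²⁺ and F⁻ share 10 electrons; the higher nuclear charge on Mg (Z=12) contracts it more, so Mg²⁺ < F⁻. All other adjacent pairs agree with periodic trends, so Mg²⁺ is the misplaced ion.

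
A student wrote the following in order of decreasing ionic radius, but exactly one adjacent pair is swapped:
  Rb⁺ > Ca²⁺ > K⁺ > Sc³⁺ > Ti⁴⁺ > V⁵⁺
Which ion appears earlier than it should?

Scanning neighbour by neighbour, only Ca²⁺/K⁺ violates a trend: both have 18 electrons but Z(Ca)=20 > Z(K)=19, so Ca²⁺ should be the smaller of the two. That makes Ca²⁺ the one sitting a position early relative to where it belongs.

Ca²⁺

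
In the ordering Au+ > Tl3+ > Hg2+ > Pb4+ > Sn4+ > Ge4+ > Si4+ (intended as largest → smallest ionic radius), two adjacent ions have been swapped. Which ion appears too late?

Hg2+

Check each adjacent pair. Tl3+ and Hg2+ are reversed: both have 78 electrons but Z(Tl)=81 > Z(Hg)=80, so Tl3+ should be the smaller of the two. No other neighbouring pair contradicts the periodic trends, so Hg2+ is the ion listed too late.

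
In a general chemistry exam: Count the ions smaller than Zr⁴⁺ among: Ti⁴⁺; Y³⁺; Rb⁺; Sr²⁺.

Electron counts and nuclear charges: Ti⁴⁺ (Z=22, 18 e⁻), Zr⁴⁺ (Z=40, 36 e⁻), Y³⁺ (Z=39, 36 e⁻), Sr²⁺ (Z=38, 36 e⁻), Rb⁺ (Z=37, 36 e⁻). Ti⁴⁺ < Zr⁴⁺ (same group, period 4 vs 5); Zr⁴⁺ < Y³⁺ (isoelectronic, higher Z=40 is smaller); Y³⁺ < Sr²⁺ (isoelectronic, higher Z=39 is smaller); Sr²⁺ < Rb⁺ (isoelectronic, higher Z=38 is smaller).
Ordering all of them (including Zr⁴⁺) by radius gives Ti⁴⁺ < Zr⁴⁺ < Y³⁺ < Sr²⁺ < Rb⁺. Count: 1.

1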